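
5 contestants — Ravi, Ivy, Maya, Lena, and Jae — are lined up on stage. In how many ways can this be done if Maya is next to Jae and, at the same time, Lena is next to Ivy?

24

Treat {Maya,Jae} as one block (2 orders) and {Lena,Ivy} as another (2 orders).
That leaves 3 units to arrange: 2 × 2 × 3! = 4 × 6 = 24.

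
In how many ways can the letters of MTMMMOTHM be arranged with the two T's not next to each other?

1176

There are 9!/(5!·2!) = 1512 arrangements of MTMMMOTHM in total.
Arrangements with the T's together: treat TT as one letter, giving (8)!/(5!) = 336.
Subtracting, 1512 − 336 = 1176 arrangements keep the T's apart.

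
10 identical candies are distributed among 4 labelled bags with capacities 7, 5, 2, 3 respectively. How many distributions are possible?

Without the upper bounds there are C(13,3) = 286 ways to split 10 among 4 bags.
Subtract solutions that violate a single cap (substitute x_i' = x_i − (cap_i+1)): x_1 ≥ 8 gives C(5,3) = 10; x_2 ≥ 6 gives C(7,3) = 35; x_3 ≥ 3 gives C(10,3) = 120; x_4 ≥ 4 gives C(9,3) = 84. Together 249.
Add back pairs where two caps are both exceeded: 0 + 0 + 0 + 4 + 1 + 20 = 25.
By inclusion–exclusion the count is 286 − 249 + 25 = 62.

62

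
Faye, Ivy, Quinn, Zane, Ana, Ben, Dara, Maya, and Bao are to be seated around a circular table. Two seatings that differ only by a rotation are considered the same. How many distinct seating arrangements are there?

40320

Seat Faye anywhere (absorbing the rotational symmetry), then permute the other 8: (8)! = 40320.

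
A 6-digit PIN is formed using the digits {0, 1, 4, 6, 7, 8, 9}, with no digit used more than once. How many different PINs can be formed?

This is a permutation of 6 out of 7: P(7,6) = 7!/1!.
7 × 6 × 5 × 4 × 3 × 2 = 5040.

5040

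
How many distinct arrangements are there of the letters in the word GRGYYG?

60

The 6 letters of GRGYYG have repeats: G appearing 3 times and Y appearing twice.
Dividing 6! = 720 by 3!·2! = 12 for the repeated letters gives 60.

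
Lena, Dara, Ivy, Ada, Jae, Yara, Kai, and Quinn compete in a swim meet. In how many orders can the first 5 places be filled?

This is an ordered selection of 5 from 8: P(8,5).
That gives 8 × 7 × 6 × 5 × 4 = 6720.

6720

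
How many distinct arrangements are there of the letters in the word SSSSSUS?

7

SSSSSUS has 7 letters with S appearing 6 times.
The number of distinct arrangements is 7!/(6!) = 5040/720 = 7.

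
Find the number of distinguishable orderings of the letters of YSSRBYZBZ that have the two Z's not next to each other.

17640

There are 9!/(2!·2!·2!·2!) = 22680 arrangements of YSSRBYZBZ in total.
If the two Z's are adjacent, glue them into one block, leaving 8 items to arrange: (8)!/(2!·2!·2!) = 5040 ways.
Subtracting, 22680 − 5040 = 17640 arrangements keep the Z's apart.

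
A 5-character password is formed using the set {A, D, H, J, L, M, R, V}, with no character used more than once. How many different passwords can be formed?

This is a permutation of 5 out of 8: P(8,5) = 8!/3!.
That product is 8 × 7 × 6 × 5 × 4 = 6720.

6720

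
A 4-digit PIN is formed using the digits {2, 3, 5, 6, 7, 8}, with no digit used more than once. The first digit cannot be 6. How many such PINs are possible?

The first digit has 6−1 = 5 choices (anything except 6).
The remaining 3 digits are filled from the other 5 symbols without repetition: 5 × 4 × 3 = 60.
Total: 5 × 60 = 300.

300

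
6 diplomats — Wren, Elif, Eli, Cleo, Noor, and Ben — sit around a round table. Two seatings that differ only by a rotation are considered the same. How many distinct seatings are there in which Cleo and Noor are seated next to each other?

48

Glue Cleo and Noor into a block (2 internal orders). Seating 5 units around a circle gives (4)! arrangements.
So 2 × (4)! = 2 × 24 = 48.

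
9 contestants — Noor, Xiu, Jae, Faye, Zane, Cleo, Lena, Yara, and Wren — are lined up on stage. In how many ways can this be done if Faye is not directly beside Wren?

282240

There are 9! = 362880 arrangements in all. If Faye and Wren are adjacent, merging them into one block gives 2·(8)! = 80640 arrangements.
So 362880 − 80640 = 282240 arrangements keep them apart.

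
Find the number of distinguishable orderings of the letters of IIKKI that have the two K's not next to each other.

6

There are 5!/(3!·2!) = 10 arrangements of IIKKI in total.
Arrangements with the K's together: treat KK as one letter, giving (4)!/(3!) = 4.
Subtracting, 10 − 4 = 6 arrangements keep the K's apart.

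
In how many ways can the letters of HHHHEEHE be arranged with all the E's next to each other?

6

Treat the 3 copies of E as a single block. The multiset to arrange is then {EEE, H, H, H, H, H}, 6 items in all.
That gives (6)!/(5!) = 6 arrangements.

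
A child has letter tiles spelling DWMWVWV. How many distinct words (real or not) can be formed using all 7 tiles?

The 7 letters of DWMWVWV have repeats: V appearing twice and W appearing 3 times.
So there are 7! / (3!·2!) = 420 distinguishable arrangements.

420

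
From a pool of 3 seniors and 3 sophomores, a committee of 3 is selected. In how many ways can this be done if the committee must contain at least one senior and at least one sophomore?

18

Total 3-person selections from all 6: C(6,3) = 20.
Selections missing a whole group: no seniors → C(3,3) = 1; no sophomores → C(3,3) = 1.
Both groups omitted at once is impossible, so 20 − 2 = 18.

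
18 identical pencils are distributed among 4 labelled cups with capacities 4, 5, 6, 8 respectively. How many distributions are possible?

Without the upper bounds there are C(21,3) = 1330 ways to split 18 among 4 cups.
Subtract solutions that violate a single cap (substitute x_i' = x_i − (cap_i+1)): x_1 ≥ 5 gives C(16,3) = 560; x_2 ≥ 6 gives C(15,3) = 455; x_3 ≥ 7 gives C(14,3) = 364; x_4 ≥ 9 gives C(12,3) = 220. Together 1599.
Add back pairs where two caps are both exceeded: 120 + 84 + 35 + 56 + 20 + 10 = 325.
Subtract triples: 1 + 0 + 0 + 0 = 1.
By inclusion–exclusion the count is 1330 − 1599 + 325 − 1 = 55.

55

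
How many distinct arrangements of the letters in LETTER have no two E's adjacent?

Total arrangements of LETTER: 6!/(2!·2!) = 180.
Arrangements with the E's together: treat EE as one letter, giving (5)!/(2!) = 60.
Subtracting, 180 − 60 = 120 arrangements keep the E's apart.

120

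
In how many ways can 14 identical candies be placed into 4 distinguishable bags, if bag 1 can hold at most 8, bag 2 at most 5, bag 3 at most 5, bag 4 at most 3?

92

Ignoring the caps, the number of non-negative solutions to x_1+…+x_4 = 14 is C(17,3) = 680.
Subtract solutions that violate a single cap (substitute x_i' = x_i − (cap_i+1)): x_1 ≥ 9 gives C(8,3) = 56; x_2 ≥ 6 gives C(11,3) = 165; x_3 ≥ 6 gives C(11,3) = 165; x_4 ≥ 4 gives C(13,3) = 286. Together 672.
Add back pairs where two caps are both exceeded: 0 + 0 + 4 + 10 + 35 + 35 = 84.
By inclusion–exclusion the count is 680 − 672 + 84 = 92.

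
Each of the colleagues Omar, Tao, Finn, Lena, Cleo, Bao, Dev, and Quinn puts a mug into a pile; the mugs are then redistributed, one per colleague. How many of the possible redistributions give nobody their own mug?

14833

This is the derangement count D_8: permutations of 8 items with no fixed point.
By inclusion–exclusion this is Σ_{j=0}^{8} (−1)^j C(8,j)·(8−j)!.
Computing: 40320 − 40320 + 20160 − 6720 + 1680 − 336 + 56 − 8 + 1 = 14833.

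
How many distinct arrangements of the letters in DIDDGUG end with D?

Fix D in the last position and arrange the remaining 6 letters.
Those 6 letters have D appearing twice and G appearing twice, giving (6)!/(2!·2!) = 180.

180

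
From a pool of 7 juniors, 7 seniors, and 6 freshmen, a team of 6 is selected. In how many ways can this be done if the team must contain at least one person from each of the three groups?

32340

With no constraint there are C(20,6) = 38760 possible selections.
Subtract selections that omit an entire group: no juniors → C(13,6) = 1716; no seniors → C(13,6) = 1716; no freshmen → C(14,6) = 3003.
Add back selections omitting two groups (i.e. drawn from a single group): C(7,6) + C(7,6) + C(6,6) = 15.
By inclusion–exclusion: 38760 − 6435 + 15 = 32340.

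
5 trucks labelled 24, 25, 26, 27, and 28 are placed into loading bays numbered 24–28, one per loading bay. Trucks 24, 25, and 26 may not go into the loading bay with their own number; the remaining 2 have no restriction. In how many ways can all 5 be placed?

Let Aᵢ (for i ∈ {24, 25, 26}) be the placements that put truck i in its forbidden loading bay. Any j of these fix j positions, leaving (5−j)! ways to fill the rest, and there are C(3,j) ways to pick which j.
By inclusion–exclusion, the number of valid placements is Σ_{j=0}^{3} (−1)^j C(3,j)·(5−j)!.
Computing: 120 − 72 + 18 − 2 = 64.

64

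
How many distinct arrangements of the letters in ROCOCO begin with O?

30

With the first slot taken by O, it remains to arrange the other 5 letters (RCOCO).
Those 5 letters have C appearing twice and O appearing twice, giving (5)!/(2!·2!) = 30.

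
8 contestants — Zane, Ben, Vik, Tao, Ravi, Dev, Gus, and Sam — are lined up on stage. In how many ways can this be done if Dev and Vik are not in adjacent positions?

30240

There are 8! = 40320 arrangements in all. If Dev and Vik are adjacent, merging them into one block gives 2·(7)! = 10080 arrangements.
Complementary counting: 40320 − 10080 = 30240.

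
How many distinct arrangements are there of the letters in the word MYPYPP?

MYPYPP has 6 letters with P appearing 3 times and Y appearing twice.
Dividing 6! = 720 by 3!·2! = 12 for the repeated letters gives 60.

60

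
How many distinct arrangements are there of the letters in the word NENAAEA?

210

Letter multiplicities in NENAAEA: A×3, E×2, N×2.
Dividing 7! = 5040 by 3!·2!·2! = 24 for the repeated letters gives 210.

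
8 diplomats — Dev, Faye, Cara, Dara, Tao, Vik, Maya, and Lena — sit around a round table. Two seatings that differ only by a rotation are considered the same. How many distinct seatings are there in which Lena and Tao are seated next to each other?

Glue Lena and Tao into a block (2 internal orders). Seating 7 units around a circle gives (6)! arrangements.
So 2 × (6)! = 2 × 720 = 1440.

1440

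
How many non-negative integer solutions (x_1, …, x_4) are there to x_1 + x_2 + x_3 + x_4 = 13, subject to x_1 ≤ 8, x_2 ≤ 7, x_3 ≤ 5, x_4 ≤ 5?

233

Without the upper bounds there are C(16,3) = 560 ways to split 13 among 4 variables.
Subtract solutions that violate a single cap (substitute x_i' = x_i − (cap_i+1)): x_1 ≥ 9 gives C(7,3) = 35; x_2 ≥ 8 gives C(8,3) = 56; x_3 ≥ 6 gives C(10,3) = 120; x_4 ≥ 6 gives C(10,3) = 120. Together 331.
Add back pairs where two caps are both exceeded: 0 + 0 + 0 + 0 + 0 + 4 = 4.
By inclusion–exclusion the count is 560 − 331 + 4 = 233.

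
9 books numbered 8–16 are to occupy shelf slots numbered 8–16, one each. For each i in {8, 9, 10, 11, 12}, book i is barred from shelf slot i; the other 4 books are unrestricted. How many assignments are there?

205056

Let Aᵢ (for 8 ≤ i ≤ 12) be the placements that put book i in its forbidden shelf slot. Any j of these fix j positions, leaving (9−j)! ways to fill the rest, and there are C(5,j) ways to pick which j.
By inclusion–exclusion, the number of valid placements is Σ_{j=0}^{5} (−1)^j C(5,j)·(9−j)!.
Computing: 362880 − 201600 + 50400 − 7200 + 600 − 24 = 205056.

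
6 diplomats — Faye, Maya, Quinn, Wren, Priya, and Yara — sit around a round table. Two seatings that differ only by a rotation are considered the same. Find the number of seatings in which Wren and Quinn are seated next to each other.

48

Treat {Wren, Quinn} as one unit (2 internal orders) and seat the resulting 5 units around the table: (4)! circular arrangements.
So 2 × (4)! = 2 × 24 = 48.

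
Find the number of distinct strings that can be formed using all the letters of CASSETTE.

5040

Letter multiplicities in CASSETTE: A×1, C×1, E×2, S×2, T×2.
Dividing 8! = 40320 by 2!·2!·2! = 8 for the repeated letters gives 5040.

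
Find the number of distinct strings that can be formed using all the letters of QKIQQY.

120

Letter multiplicities in QKIQQY: I×1, K×1, Q×3, Y×1.
So there are 6! / (3!) = 120 distinguishable arrangements.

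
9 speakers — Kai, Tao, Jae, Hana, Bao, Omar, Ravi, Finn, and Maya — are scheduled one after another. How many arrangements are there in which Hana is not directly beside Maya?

282240

There are 9! = 362880 arrangements in all. If Hana and Maya are adjacent, merging them into one block gives 2·(8)! = 80640 arrangements.
So 362880 − 80640 = 282240 arrangements keep them apart.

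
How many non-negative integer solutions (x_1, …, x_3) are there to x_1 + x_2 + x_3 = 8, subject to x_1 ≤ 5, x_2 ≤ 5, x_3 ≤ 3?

18

By stars and bars, unrestricted non-negative solutions to x_1+…+x_3 = 8 number C(8+2,2) = 45.
Subtract solutions that violate a single cap (substitute x_i' = x_i − (cap_i+1)): x_1 ≥ 6 gives C(4,2) = 6; x_2 ≥ 6 gives C(4,2) = 6; x_3 ≥ 4 gives C(6,2) = 15. Together 27.
No two caps can be exceeded simultaneously, so the pair terms are all 0.
By inclusion–exclusion the count is 45 − 27 + 0 = 18.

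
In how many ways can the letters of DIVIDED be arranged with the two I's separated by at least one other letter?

300

Total arrangements of DIVIDED: 7!/(3!·2!) = 420.
If the two I's are adjacent, glue them into one block, leaving 6 items to arrange: (6)!/(3!) = 120 ways.
Hence 420 − 120 = 300.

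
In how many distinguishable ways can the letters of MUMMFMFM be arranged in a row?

168

The 8 letters of MUMMFMFM have repeats: F appearing twice and M appearing 5 times.
The number of distinct arrangements is 8!/(5!·2!) = 40320/240 = 168.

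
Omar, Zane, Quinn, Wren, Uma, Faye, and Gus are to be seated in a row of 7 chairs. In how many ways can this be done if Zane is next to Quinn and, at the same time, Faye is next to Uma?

480

Treat {Zane,Quinn} as one block (2 orders) and {Faye,Uma} as another (2 orders).
That leaves 5 units to arrange: 2 × 2 × 5! = 4 × 120 = 480.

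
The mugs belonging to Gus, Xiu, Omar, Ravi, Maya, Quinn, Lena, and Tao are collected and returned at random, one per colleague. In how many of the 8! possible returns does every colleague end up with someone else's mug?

14833

Let Aᵢ be the assignments in which colleague i gets their own mug. We want the size of the complement of A₁∪…∪A_8.
By inclusion–exclusion this is Σ_{j=0}^{8} (−1)^j C(8,j)·(8−j)!.
Computing: 40320 − 40320 + 20160 − 6720 + 1680 − 336 + 56 − 8 + 1 = 14833.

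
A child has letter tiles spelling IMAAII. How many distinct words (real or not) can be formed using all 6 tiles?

60

Letter multiplicities in IMAAII: A×2, I×3, M×1.
The number of distinct arrangements is 6!/(3!·2!) = 720/12 = 60.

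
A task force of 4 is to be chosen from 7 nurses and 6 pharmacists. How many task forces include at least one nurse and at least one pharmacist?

Unrestricted: C(13,4) = 715 ways to pick any 4 of the 13.
Selections missing a whole group: no nurses → C(6,4) = 15; no pharmacists → C(7,4) = 35.
Both groups omitted at once is impossible, so 715 − 50 = 665.

665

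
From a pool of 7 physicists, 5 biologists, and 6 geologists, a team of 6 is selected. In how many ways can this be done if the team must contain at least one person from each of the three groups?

Unrestricted: C(18,6) = 18564 ways to pick any 6 of the 18.
Subtract selections that omit an entire group: no physicists → C(11,6) = 462; no biologists → C(13,6) = 1716; no geologists → C(12,6) = 924.
Add back selections omitting two groups (i.e. drawn from a single group): C(7,6) + C(5,6) + C(6,6) = 8.
By inclusion–exclusion: 18564 − 3102 + 8 = 15470.

15470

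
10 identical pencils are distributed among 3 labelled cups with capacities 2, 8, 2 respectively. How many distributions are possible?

6

Without the upper bounds there are C(12,2) = 66 ways to split 10 among 3 cups.
Subtract solutions that violate a single cap (substitute x_i' = x_i − (cap_i+1)): x_1 ≥ 3 gives C(9,2) = 36; x_2 ≥ 9 gives C(3,2) = 3; x_3 ≥ 3 gives C(9,2) = 36. Together 75.
Add back pairs where two caps are both exceeded: 0 + 15 + 0 = 15.
By inclusion–exclusion the count is 66 − 75 + 15 = 6.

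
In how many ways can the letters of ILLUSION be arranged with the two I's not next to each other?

7560

There are 8!/(2!·2!) = 10080 arrangements of ILLUSION in total.
If the two I's are adjacent, glue them into one block, leaving 7 items to arrange: (7)!/(2!) = 2520 ways.
Subtracting, 10080 − 2520 = 7560 arrangements keep the I's apart.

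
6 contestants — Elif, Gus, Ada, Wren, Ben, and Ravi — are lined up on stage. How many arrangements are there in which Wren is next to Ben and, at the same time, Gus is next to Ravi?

96

Treat {Wren,Ben} as one block (2 orders) and {Gus,Ravi} as another (2 orders).
That leaves 4 units to arrange: 2 × 2 × 4! = 4 × 24 = 96.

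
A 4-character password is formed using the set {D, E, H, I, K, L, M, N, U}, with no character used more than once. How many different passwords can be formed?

3024

Choose and order 4 of the 9 symbols: the first character has 9 options, the next 8, then 7, 6.
9 × 8 × 7 × 6 = 3024.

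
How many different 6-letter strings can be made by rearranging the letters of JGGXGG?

JGGXGG has 6 letters with G appearing 4 times.
So there are 6! / (4!) = 30 distinguishable arrangements.

30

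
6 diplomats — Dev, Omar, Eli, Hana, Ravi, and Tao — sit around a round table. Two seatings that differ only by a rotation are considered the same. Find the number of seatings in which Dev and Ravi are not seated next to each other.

72

Without the restriction there are (5)! = 120 seatings.
Seatings with Dev beside Ravi: treat them as a block with 2 internal orders, giving 2 × (4)! = 48.
Subtracting, 120 − 48 = 72.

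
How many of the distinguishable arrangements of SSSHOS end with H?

With the last slot taken by H, it remains to arrange the other 5 letters (SSSOS).
Those 5 letters have S appearing 4 times, giving (5)!/(4!) = 5.

5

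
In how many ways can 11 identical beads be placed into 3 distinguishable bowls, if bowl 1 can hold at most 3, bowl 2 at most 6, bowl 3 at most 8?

22

Without the upper bounds there are C(13,2) = 78 ways to split 11 among 3 bowls.
Subtract solutions that violate a single cap (substitute x_i' = x_i − (cap_i+1)): x_1 ≥ 4 gives C(9,2) = 36; x_2 ≥ 7 gives C(6,2) = 15; x_3 ≥ 9 gives C(4,2) = 6. Together 57.
Add back pairs where two caps are both exceeded: 1 + 0 + 0 = 1.
By inclusion–exclusion the count is 78 − 57 + 1 = 22.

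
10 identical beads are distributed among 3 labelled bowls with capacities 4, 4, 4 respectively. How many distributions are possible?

By stars and bars, unrestricted non-negative solutions to x_1+…+x_3 = 10 number C(10+2,2) = 66.
Subtract solutions that violate a single cap (substitute x_i' = x_i − (cap_i+1)): x_1 ≥ 5 gives C(7,2) = 21; x_2 ≥ 5 gives C(7,2) = 21; x_3 ≥ 5 gives C(7,2) = 21. Together 63.
Add back pairs where two caps are both exceeded: 1 + 1 + 1 = 3.
By inclusion–exclusion the count is 66 − 63 + 3 = 6.

6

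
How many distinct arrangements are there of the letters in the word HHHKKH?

HHHKKH has 6 letters with H appearing 4 times and K appearing twice.
The number of distinct arrangements is 6!/(4!·2!) = 720/48 = 15.

15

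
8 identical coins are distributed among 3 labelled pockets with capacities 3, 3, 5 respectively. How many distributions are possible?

By stars and bars, unrestricted non-negative solutions to x_1+…+x_3 = 8 number C(8+2,2) = 45.
Subtract solutions that violate a single cap (substitute x_i' = x_i − (cap_i+1)): x_1 ≥ 4 gives C(6,2) = 15; x_2 ≥ 4 gives C(6,2) = 15; x_3 ≥ 6 gives C(4,2) = 6. Together 36.
Add back pairs where two caps are both exceeded: 1 + 0 + 0 = 1.
By inclusion–exclusion the count is 45 − 36 + 1 = 10.

10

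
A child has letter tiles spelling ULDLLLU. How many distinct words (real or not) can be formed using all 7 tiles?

ULDLLLU has 7 letters with L appearing 4 times and U appearing twice.
The number of distinct arrangements is 7!/(4!·2!) = 5040/48 = 105.

105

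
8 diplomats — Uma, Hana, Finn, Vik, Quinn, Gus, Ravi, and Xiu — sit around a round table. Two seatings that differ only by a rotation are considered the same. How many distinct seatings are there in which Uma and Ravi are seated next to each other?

1440

Treat {Uma, Ravi} as one unit (2 internal orders) and seat the resulting 7 units around the table: (6)! circular arrangements.
So 2 × (6)! = 2 × 720 = 1440.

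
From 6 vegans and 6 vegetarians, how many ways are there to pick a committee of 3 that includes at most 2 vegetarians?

Split by how many vegetarians are chosen (0 through 2).
Sum: C(6,0)·C(6,3) + C(6,1)·C(6,2) + C(6,2)·C(6,1) = 20 + 90 + 90 = 200.

200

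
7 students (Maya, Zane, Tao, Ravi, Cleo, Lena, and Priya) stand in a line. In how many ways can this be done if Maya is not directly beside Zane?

There are 7! = 5040 arrangements in all. If Maya and Zane are adjacent, merging them into one block gives 2·(6)! = 1440 arrangements.
Complementary counting: 5040 − 1440 = 3600.

3600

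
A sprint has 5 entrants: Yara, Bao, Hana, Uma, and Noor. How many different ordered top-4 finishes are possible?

120

There are 5 choices for 1st place, 4 for 2nd, and so on down to 2 for position 4.
That gives 5 × 4 × 3 × 2 = 120.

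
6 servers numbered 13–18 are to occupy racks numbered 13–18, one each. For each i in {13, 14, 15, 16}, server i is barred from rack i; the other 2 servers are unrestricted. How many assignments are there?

Let Aᵢ (for 13 ≤ i ≤ 16) be the placements that put server i in its forbidden rack. Any j of these fix j positions, leaving (6−j)! ways to fill the rest, and there are C(4,j) ways to pick which j.
By inclusion–exclusion, the number of valid placements is Σ_{j=0}^{4} (−1)^j C(4,j)·(6−j)!.
Computing: 720 − 480 + 144 − 24 + 2 = 362.

362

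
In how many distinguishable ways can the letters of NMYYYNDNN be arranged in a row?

2520

NMYYYNDNN has 9 letters with N appearing 4 times and Y appearing 3 times.
Dividing 9! = 362880 by 4!·3! = 144 for the repeated letters gives 2520.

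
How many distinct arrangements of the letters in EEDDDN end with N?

10

With the last slot taken by N, it remains to arrange the other 5 letters (EEDDD).
Those 5 letters have D appearing 3 times and E appearing twice, giving (5)!/(3!·2!) = 10.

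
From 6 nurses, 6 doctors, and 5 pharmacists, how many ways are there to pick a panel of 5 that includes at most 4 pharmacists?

6187

Split by how many pharmacists are chosen (0 through 4).
Sum: C(5,0)·C(12,5) + C(5,1)·C(12,4) + C(5,2)·C(12,3) + C(5,3)·C(12,2) + C(5,4)·C(12,1) = 792 + 2475 + 2200 + 660 + 60 = 6187.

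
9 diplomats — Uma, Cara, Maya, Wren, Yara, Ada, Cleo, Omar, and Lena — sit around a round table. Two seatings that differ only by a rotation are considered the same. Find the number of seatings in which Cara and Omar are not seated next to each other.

All circular seatings of 9 people number (8)! = 40320.
Those with Cara next to Omar: fuse the pair into one unit and seat 8 units around a circle — 2·(7)! = 10080.
Subtracting, 40320 − 10080 = 30240.

30240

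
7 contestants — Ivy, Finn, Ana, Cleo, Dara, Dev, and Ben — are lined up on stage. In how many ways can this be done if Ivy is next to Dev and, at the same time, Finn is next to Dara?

480

Treat {Ivy,Dev} as one block (2 orders) and {Finn,Dara} as another (2 orders).
That leaves 5 units to arrange: 2 × 2 × 5! = 4 × 120 = 480.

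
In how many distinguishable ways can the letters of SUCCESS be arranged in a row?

The 7 letters of SUCCESS have repeats: C appearing twice and S appearing 3 times.
So there are 7! / (3!·2!) = 420 distinguishable arrangements.

420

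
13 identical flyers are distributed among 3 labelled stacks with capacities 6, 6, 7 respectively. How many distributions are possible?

Without the upper bounds there are C(15,2) = 105 ways to split 13 among 3 stacks.
Subtract solutions that violate a single cap (substitute x_i' = x_i − (cap_i+1)): x_1 ≥ 7 gives C(8,2) = 28; x_2 ≥ 7 gives C(8,2) = 28; x_3 ≥ 8 gives C(7,2) = 21. Together 77.
No two caps can be exceeded simultaneously, so the pair terms are all 0.
By inclusion–exclusion the count is 105 − 77 + 0 = 28.

28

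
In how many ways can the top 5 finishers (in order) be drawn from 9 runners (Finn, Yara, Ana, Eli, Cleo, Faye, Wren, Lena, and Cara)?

This is an ordered selection of 5 from 9: P(9,5).
That gives 9 × 8 × 7 × 6 × 5 = 15120.

15120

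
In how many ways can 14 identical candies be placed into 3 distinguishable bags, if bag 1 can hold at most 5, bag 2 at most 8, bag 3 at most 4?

10

Ignoring the caps, the number of non-negative solutions to x_1+…+x_3 = 14 is C(16,2) = 120.
Subtract solutions that violate a single cap (substitute x_i' = x_i − (cap_i+1)): x_1 ≥ 6 gives C(10,2) = 45; x_2 ≥ 9 gives C(7,2) = 21; x_3 ≥ 5 gives C(11,2) = 55. Together 121.
Add back pairs where two caps are both exceeded: 0 + 10 + 1 = 11.
By inclusion–exclusion the count is 120 − 121 + 11 = 10.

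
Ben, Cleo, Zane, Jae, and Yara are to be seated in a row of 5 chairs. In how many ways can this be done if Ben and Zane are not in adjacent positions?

There are 5! = 120 arrangements in all. If Ben and Zane are adjacent, merging them into one block gives 2·(4)! = 48 arrangements.
Complementary counting: 120 − 48 = 72.

72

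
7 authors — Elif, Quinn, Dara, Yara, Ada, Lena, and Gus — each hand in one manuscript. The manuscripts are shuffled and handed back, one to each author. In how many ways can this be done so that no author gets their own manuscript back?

1854

Let Aᵢ be the assignments in which author i gets their own manuscript. We want the size of the complement of A₁∪…∪A_7.
By inclusion–exclusion this is Σ_{j=0}^{7} (−1)^j C(7,j)·(7−j)!.
Computing: 5040 − 5040 + 2520 − 840 + 210 − 42 + 7 − 1 = 1854.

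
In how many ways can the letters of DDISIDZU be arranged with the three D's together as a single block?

Treat the 3 copies of D as a single block. The multiset to arrange is then {DDD, I, I, S, U, Z}, 6 items in all.
That gives (6)!/(2!) = 360 arrangements.

360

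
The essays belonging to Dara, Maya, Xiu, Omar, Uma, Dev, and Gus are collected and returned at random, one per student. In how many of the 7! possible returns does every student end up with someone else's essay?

1854

Let Aᵢ be the assignments in which student i gets their own essay. We want the size of the complement of A₁∪…∪A_7.
By inclusion–exclusion this is Σ_{j=0}^{7} (−1)^j C(7,j)·(7−j)!.
Computing: 5040 − 5040 + 2520 − 840 + 210 − 42 + 7 − 1 = 1854.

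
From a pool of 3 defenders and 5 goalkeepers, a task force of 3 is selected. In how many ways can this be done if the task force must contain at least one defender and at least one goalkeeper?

45

Unrestricted: C(8,3) = 56 ways to pick any 3 of the 8.
Subtract selections that omit an entire group: no defenders → C(5,3) = 10; no goalkeepers → C(3,3) = 1.
Both groups omitted at once is impossible, so 56 − 11 = 45.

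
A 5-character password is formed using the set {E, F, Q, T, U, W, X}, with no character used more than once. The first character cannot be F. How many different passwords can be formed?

2160

The first character has 7−1 = 6 choices (anything except F).
The remaining 4 characters are filled from the other 6 symbols without repetition: 6 × 5 × 4 × 3 = 360.
Total: 6 × 360 = 2160.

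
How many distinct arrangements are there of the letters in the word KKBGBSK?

420

Letter multiplicities in KKBGBSK: B×2, G×1, K×3, S×1.
Dividing 7! = 5040 by 3!·2! = 12 for the repeated letters gives 420.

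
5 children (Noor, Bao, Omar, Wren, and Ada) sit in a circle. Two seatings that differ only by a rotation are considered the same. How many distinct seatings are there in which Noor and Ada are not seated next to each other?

Without the restriction there are (4)! = 24 seatings.
Seatings with Noor beside Ada: treat them as a block with 2 internal orders, giving 2 × (3)! = 12.
Subtracting, 24 − 12 = 12.

12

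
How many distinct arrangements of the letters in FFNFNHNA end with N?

420

Fix N in the last position and arrange the remaining 7 letters.
Those 7 letters have F appearing 3 times and N appearing twice, giving (7)!/(3!·2!) = 420.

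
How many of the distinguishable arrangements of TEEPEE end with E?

With the last slot taken by E, it remains to arrange the other 5 letters (TEPEE).
Those 5 letters have E appearing 3 times, giving (5)!/(3!) = 20.

20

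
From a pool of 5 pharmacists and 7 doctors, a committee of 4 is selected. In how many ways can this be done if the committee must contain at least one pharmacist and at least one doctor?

Total 4-person selections from all 12: C(12,4) = 495.
Selections missing a whole group: no pharmacists → C(7,4) = 35; no doctors → C(5,4) = 5.
Both groups omitted at once is impossible, so 495 − 40 = 455.

455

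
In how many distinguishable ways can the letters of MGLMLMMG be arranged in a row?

MGLMLMMG has 8 letters with G appearing twice, L appearing twice, and M appearing 4 times.
The number of distinct arrangements is 8!/(4!·2!·2!) = 40320/96 = 420.

420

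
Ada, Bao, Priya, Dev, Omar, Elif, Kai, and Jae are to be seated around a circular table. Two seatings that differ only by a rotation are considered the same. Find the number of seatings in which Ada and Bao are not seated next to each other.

3600

Without the restriction there are (7)! = 5040 seatings.
Seatings with Ada beside Bao: treat them as a block with 2 internal orders, giving 2 × (6)! = 1440.
Subtracting, 5040 − 1440 = 3600.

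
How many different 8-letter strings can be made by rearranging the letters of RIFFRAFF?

840

The 8 letters of RIFFRAFF have repeats: F appearing 4 times and R appearing twice.
Dividing 8! = 40320 by 4!·2! = 48 for the repeated letters gives 840.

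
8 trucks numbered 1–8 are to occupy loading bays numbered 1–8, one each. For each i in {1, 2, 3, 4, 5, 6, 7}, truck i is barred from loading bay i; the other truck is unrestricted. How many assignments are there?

Let Aᵢ (for 1 ≤ i ≤ 7) be the placements that put truck i in its forbidden loading bay. Any j of these fix j positions, leaving (8−j)! ways to fill the rest, and there are C(7,j) ways to pick which j.
By inclusion–exclusion, the number of valid placements is Σ_{j=0}^{7} (−1)^j C(7,j)·(8−j)!.
Computing: 40320 − 35280 + 15120 − 4200 + 840 − 126 + 14 − 1 = 16687.

16687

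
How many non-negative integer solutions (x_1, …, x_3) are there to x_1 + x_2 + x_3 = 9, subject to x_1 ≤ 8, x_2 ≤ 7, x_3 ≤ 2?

Ignoring the caps, the number of non-negative solutions to x_1+…+x_3 = 9 is C(11,2) = 55.
Subtract solutions that violate a single cap (substitute x_i' = x_i − (cap_i+1)): x_1 ≥ 9 gives C(2,2) = 1; x_2 ≥ 8 gives C(3,2) = 3; x_3 ≥ 3 gives C(8,2) = 28. Together 32.
No two caps can be exceeded simultaneously, so the pair terms are all 0.
By inclusion–exclusion the count is 55 − 32 + 0 = 23.

23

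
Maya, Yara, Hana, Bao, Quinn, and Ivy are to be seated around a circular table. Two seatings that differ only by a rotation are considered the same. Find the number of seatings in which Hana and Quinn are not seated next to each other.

72

Without the restriction there are (5)! = 120 seatings.
Seatings with Hana beside Quinn: treat them as a block with 2 internal orders, giving 2 × (4)! = 48.
Subtracting, 120 − 48 = 72.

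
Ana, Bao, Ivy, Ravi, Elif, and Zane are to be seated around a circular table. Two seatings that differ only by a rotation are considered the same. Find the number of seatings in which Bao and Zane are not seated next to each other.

72

Without the restriction there are (5)! = 120 seatings.
Those with Bao next to Zane: fuse the pair into one unit and seat 5 units around a circle — 2·(4)! = 48.
Subtracting, 120 − 48 = 72.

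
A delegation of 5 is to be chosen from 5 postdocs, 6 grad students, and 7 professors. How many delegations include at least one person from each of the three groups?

Total 5-person selections from all 18: C(18,5) = 8568.
Subtract selections that omit an entire group: no postdocs → C(13,5) = 1287; no grad students → C(12,5) = 792; no professors → C(11,5) = 462.
Add back selections omitting two groups (i.e. drawn from a single group): C(5,5) + C(6,5) + C(7,5) = 28.
By inclusion–exclusion: 8568 − 2541 + 28 = 6055.

6055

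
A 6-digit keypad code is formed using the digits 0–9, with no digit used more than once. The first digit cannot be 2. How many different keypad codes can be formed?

The first digit has 10−1 = 9 choices (anything except 2).
The remaining 5 digits are filled from the other 9 symbols without repetition: 9 × 8 × 7 × 6 × 5 = 15120.
Total: 9 × 15120 = 136080.

136080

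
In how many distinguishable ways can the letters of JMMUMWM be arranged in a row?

210

JMMUMWM has 7 letters with M appearing 4 times.
Dividing 7! = 5040 by 4! = 24 for the repeated letters gives 210.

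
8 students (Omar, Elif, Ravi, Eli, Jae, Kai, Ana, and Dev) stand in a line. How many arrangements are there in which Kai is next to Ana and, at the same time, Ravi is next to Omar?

Treat {Kai,Ana} as one block (2 orders) and {Ravi,Omar} as another (2 orders).
That leaves 6 units to arrange: 2 × 2 × 6! = 4 × 720 = 2880.

2880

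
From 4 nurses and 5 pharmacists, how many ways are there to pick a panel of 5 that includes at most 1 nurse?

Split by how many nurses are chosen (0 through 1).
Sum: C(4,0)·C(5,5) + C(4,1)·C(5,4) = 1 + 20 = 21.

21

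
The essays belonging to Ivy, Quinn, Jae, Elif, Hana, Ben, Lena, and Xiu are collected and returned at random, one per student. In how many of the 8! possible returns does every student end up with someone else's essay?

14833

Count assignments avoiding every fixed point. For any j of the 8 students fixed to their own essay, the other 8−j can be arranged in (8−j)! ways.
By inclusion–exclusion this is Σ_{j=0}^{8} (−1)^j C(8,j)·(8−j)!.
Computing: 40320 − 40320 + 20160 − 6720 + 1680 − 336 + 56 − 8 + 1 = 14833.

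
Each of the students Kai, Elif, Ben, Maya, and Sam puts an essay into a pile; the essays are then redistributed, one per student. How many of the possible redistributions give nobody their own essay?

44

Let Aᵢ be the assignments in which student i gets their own essay. We want the size of the complement of A₁∪…∪A_5.
By inclusion–exclusion this is Σ_{j=0}^{5} (−1)^j C(5,j)·(5−j)!.
Computing: 120 − 120 + 60 − 20 + 5 − 1 = 44.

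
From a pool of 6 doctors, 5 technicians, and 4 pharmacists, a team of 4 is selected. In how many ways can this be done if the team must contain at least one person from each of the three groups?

720

Unrestricted: C(15,4) = 1365 ways to pick any 4 of the 15.
Subtract selections that omit an entire group: no doctors → C(9,4) = 126; no technicians → C(10,4) = 210; no pharmacists → C(11,4) = 330.
Add back selections omitting two groups (i.e. drawn from a single group): C(6,4) + C(5,4) + C(4,4) = 21.
By inclusion–exclusion: 1365 − 666 + 21 = 720.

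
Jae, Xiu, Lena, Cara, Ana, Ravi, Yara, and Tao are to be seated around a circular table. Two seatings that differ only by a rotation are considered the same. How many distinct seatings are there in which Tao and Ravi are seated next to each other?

Treat {Tao, Ravi} as one unit (2 internal orders) and seat the resulting 7 units around the table: (6)! circular arrangements.
So 2 × (6)! = 2 × 720 = 1440.

1440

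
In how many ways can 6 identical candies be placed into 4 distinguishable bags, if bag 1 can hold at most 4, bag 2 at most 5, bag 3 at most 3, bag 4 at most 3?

59

Ignoring the caps, the number of non-negative solutions to x_1+…+x_4 = 6 is C(9,3) = 84.
Subtract solutions that violate a single cap (substitute x_i' = x_i − (cap_i+1)): x_1 ≥ 5 gives C(4,3) = 4; x_2 ≥ 6 gives C(3,3) = 1; x_3 ≥ 4 gives C(5,3) = 10; x_4 ≥ 4 gives C(5,3) = 10. Together 25.
No two caps can be exceeded simultaneously, so the pair terms are all 0.
By inclusion–exclusion the count is 84 − 25 + 0 = 59.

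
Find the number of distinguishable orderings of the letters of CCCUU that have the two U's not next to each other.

There are 5!/(3!·2!) = 10 arrangements of CCCUU in total.
Arrangements with the U's together: treat UU as one letter, giving (4)!/(3!) = 4.
Hence 10 − 4 = 6.

6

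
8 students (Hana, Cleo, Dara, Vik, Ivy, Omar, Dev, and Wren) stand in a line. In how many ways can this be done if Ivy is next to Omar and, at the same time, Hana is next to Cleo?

2880

Treat {Ivy,Omar} as one block (2 orders) and {Hana,Cleo} as another (2 orders).
That leaves 6 units to arrange: 2 × 2 × 6! = 4 × 720 = 2880.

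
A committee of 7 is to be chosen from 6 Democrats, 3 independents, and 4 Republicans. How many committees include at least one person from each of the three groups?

1559

With no constraint there are C(13,7) = 1716 possible selections.
Selections missing a whole group: no Democrats → C(7,7) = 1; no independents → C(10,7) = 120; no Republicans → C(9,7) = 36.
Add back selections omitting two groups (i.e. drawn from a single group): C(6,7) + C(3,7) + C(4,7) = 0.
By inclusion–exclusion: 1716 − 157 + 0 = 1559.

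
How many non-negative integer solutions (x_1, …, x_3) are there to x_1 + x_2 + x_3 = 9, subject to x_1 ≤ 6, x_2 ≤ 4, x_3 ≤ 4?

19

By stars and bars, unrestricted non-negative solutions to x_1+…+x_3 = 9 number C(9+2,2) = 55.
Subtract solutions that violate a single cap (substitute x_i' = x_i − (cap_i+1)): x_1 ≥ 7 gives C(4,2) = 6; x_2 ≥ 5 gives C(6,2) = 15; x_3 ≥ 5 gives C(6,2) = 15. Together 36.
No two caps can be exceeded simultaneously, so the pair terms are all 0.
By inclusion–exclusion the count is 55 − 36 + 0 = 19.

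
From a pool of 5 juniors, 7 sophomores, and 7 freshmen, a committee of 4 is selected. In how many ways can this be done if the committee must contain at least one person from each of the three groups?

1960

Unrestricted: C(19,4) = 3876 ways to pick any 4 of the 19.
Selections missing a whole group: no juniors → C(14,4) = 1001; no sophomores → C(12,4) = 495; no freshmen → C(12,4) = 495.
Add back selections omitting two groups (i.e. drawn from a single group): C(5,4) + C(7,4) + C(7,4) = 75.
By inclusion–exclusion: 3876 − 1991 + 75 = 1960.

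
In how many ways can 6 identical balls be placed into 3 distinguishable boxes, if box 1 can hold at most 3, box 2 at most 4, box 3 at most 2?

9

Without the upper bounds there are C(8,2) = 28 ways to split 6 among 3 boxes.
Subtract solutions that violate a single cap (substitute x_i' = x_i − (cap_i+1)): x_1 ≥ 4 gives C(4,2) = 6; x_2 ≥ 5 gives C(3,2) = 3; x_3 ≥ 3 gives C(5,2) = 10. Together 19.
No two caps can be exceeded simultaneously, so the pair terms are all 0.
By inclusion–exclusion the count is 28 − 19 + 0 = 9.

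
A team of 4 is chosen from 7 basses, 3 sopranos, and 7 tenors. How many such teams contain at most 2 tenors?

1995

Split by how many tenors are chosen (0 through 2).
Sum: C(7,0)·C(10,4) + C(7,1)·C(10,3) + C(7,2)·C(10,2) = 210 + 840 + 945 = 1995.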